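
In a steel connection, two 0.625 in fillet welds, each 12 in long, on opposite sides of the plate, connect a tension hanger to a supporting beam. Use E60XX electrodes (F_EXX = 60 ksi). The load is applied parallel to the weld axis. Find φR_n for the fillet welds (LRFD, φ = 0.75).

Effective throat t_e = 0.707 × 0.625 = 0.4419 in.
Total length L = 24 in; A_we = 0.4419 × 24 = 10.6 in².
F_nw = 0.6 F_EXX = 0.6 × 60 = 36 ksi.
φR_n = 0.75 × 36 × 10.6 = 286.3 kip.

φR_n ≈ 286 kip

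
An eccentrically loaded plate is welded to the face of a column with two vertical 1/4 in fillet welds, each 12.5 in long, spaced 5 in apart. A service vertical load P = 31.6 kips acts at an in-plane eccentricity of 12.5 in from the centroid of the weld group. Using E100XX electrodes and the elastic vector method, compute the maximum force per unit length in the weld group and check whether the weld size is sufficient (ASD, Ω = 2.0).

f_max ≈ 6.1 kip/in; NOT adequate

E100XX → F_EXX = 100 ksi.
Total weld length L_w = 25 in. Treat welds as unit-width lines.
Polar moment about centroid: J = 2[d³/12 + d(b/2)²] = 2[12.5³/12 + 12.5×2.5²] = 481.8 in³.
Direct shear f_v = P/L_w = 31.6 / 25 = 1.264 kip/in (vertical).
Torsion M = P·e = 31.6 × 12.5 = 395 kip·in.
Critical point at (x, y) = (2.5, 6.25) from centroid. f_tx = M·y/J = 5.124 kip/in; f_ty = M·x/J = 2.05 kip/in.
Resultant f_max = √[f_tx² + (f_v + f_ty)²] = √[5.124² + (1.264 + 2.05)²] = 6.102 kip/in.
Capacity per unit length: r_n/Ω = (1/2.0) × 0.6 × 100 × (0.707 × 0.25) = 5.302 kip/in.
6.102 > 5.302 → NOT adequate.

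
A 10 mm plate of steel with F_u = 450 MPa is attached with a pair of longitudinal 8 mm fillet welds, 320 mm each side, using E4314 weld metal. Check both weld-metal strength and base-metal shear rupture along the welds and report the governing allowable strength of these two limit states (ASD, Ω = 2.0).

E43XX → F_EXX = 430 MPa.
t_e = 0.707 × 8 = 5.656 mm; L = 640 mm.
Weld metal: R_n/Ω = (1/2.0) × 0.6 × 430 × 5.656 × 640 × 10⁻³ = 467 kN.
Base metal (shear rupture): R_n/Ω = (1/2.0) × 0.6 × 450 × 10 × 640 × 10⁻³ = 864 kN.
Governing: weld metal.

R_n/Ω ≈ 467 kN (weld metal governs)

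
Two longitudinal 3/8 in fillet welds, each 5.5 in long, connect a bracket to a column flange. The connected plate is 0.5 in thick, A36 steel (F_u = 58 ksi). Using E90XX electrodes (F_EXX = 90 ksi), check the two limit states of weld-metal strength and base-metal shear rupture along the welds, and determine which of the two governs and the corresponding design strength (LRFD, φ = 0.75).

φR_n ≈ 118 kip (weld metal governs)

t_e = 0.707 × 0.375 = 0.2651 in; L = 11 in.
Weld metal: φR_n = 0.75 × 0.6 × 90 × 0.2651 × 11 = 118.1 kip.
Base metal (shear rupture): φR_n = 0.75 × 0.6 × 58 × 0.5 × 11 = 143.5 kip.
Governing: weld metal.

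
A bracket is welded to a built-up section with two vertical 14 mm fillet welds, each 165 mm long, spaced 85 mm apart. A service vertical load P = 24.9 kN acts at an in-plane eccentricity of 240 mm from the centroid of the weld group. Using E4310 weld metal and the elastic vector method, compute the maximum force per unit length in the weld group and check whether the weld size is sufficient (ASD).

E43XX → F_EXX = 430 MPa.
Total weld length L_w = 330 mm. Treat welds as unit-width lines.
Polar moment about centroid: J = 2[d³/12 + d(b/2)²] = 2[165³/12 + 165×42.5²] = 1345000 mm³.
Direct shear f_v = P/L_w = 24.9×10³ / 330 = 75.45 N/mm (vertical).
Torsion M = P·e = 24.9×10³ × 240 = 5976000 N·mm.
Critical point at (x, y) = (42.5, 82.5) from centroid. f_tx = M·y/J = 366.6 N/mm; f_ty = M·x/J = 188.9 N/mm.
Resultant f_max = √[f_tx² + (f_v + f_ty)²] = √[366.6² + (75.45 + 188.9)²] = 452 N/mm.
Capacity per unit length: r_n/Ω = (1/2.0) × 0.6 × 430 × (0.707 × 14) = 1277 N/mm.
452 ≤ 1277 → adequate.

f_max ≈ 452 N/mm; adequate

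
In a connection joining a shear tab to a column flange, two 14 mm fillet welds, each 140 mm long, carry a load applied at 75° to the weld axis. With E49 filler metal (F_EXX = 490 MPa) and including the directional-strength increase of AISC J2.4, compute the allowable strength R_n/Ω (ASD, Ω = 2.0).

R_n/Ω ≈ 601 kN

t_e = 0.707 × 14 = 9.898 mm; A_we = 9.898 × 280 = 2771 mm².
Directional factor: 1.0 + 0.5 sin^1.5(75°) = 1.475.
F_nw = 0.6 × 490 × 1.475 = 433.6 MPa.
R_n/Ω = (433.6 × 2771) / 2.0 × 10⁻³ = 600.8 kN.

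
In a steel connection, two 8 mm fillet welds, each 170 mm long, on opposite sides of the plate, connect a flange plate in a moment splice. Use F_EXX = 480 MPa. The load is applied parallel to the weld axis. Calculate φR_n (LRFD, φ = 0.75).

φR_n ≈ 415 kN

Effective throat t_e = 0.707 × 8 = 5.656 mm.
Total length L = 340 mm; A_we = 5.656 × 340 = 1923 mm².
F_nw = 0.6 F_EXX = 0.6 × 480 = 288 MPa.
φR_n = 0.75 × 288 × 1923 × 10⁻³ = 415.4 kN.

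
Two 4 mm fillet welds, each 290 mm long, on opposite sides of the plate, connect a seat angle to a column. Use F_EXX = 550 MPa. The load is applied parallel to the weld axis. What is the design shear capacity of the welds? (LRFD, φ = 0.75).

φR_n ≈ 406 kN

Effective throat t_e = 0.707 × 4 = 2.828 mm.
Total length L = 580 mm; A_we = 2.828 × 580 = 1640 mm².
F_nw = 0.6 F_EXX = 0.6 × 550 = 330 MPa.
φR_n = 0.75 × 330 × 1640 × 10⁻³ = 406 kN.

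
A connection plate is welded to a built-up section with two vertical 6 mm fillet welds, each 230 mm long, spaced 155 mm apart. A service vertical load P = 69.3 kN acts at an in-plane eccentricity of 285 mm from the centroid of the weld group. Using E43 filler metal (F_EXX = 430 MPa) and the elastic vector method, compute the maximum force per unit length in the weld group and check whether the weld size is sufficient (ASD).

f_max ≈ 668 N/mm; NOT adequate

Total weld length L_w = 460 mm. Treat welds as unit-width lines.
Polar moment about centroid: J = 2[d³/12 + d(b/2)²] = 2[230³/12 + 230×77.5²] = 4791000 mm³.
Direct shear f_v = P/L_w = 69.3×10³ / 460 = 150.7 N/mm (vertical).
Torsion M = P·e = 69.3×10³ × 285 = 19750000 N·mm.
Critical point at (x, y) = (77.5, 115) from centroid. f_tx = M·y/J = 474.1 N/mm; f_ty = M·x/J = 319.5 N/mm.
Resultant f_max = √[f_tx² + (f_v + f_ty)²] = √[474.1² + (150.7 + 319.5)²] = 667.7 N/mm.
Capacity per unit length: r_n/Ω = (1/2.0) × 0.6 × 430 × (0.707 × 6) = 547.2 N/mm.
667.7 > 547.2 → NOT adequate.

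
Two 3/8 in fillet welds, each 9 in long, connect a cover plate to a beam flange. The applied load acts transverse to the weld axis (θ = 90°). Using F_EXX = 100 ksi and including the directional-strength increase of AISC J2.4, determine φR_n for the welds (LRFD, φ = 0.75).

φR_n ≈ 322 kips

t_e = 0.707 × 0.375 = 0.2651 in; A_we = 0.2651 × 18 = 4.772 in².
Directional factor: 1.0 + 0.5 sin^1.5(90°) = 1.5.
F_nw = 0.6 × 100 × 1.5 = 90 ksi.
φR_n = 0.75 × 90 × 4.772 = 322.1 kips.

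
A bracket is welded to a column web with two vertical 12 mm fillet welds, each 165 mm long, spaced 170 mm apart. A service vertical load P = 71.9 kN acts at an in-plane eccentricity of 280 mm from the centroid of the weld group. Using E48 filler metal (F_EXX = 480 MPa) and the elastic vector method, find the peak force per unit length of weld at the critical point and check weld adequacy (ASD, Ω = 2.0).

f_max ≈ 930 N/mm; adequate

Total weld length L_w = 330 mm. Treat welds as unit-width lines.
Polar moment about centroid: J = 2[d³/12 + d(b/2)²] = 2[165³/12 + 165×85²] = 3133000 mm³.
Direct shear f_v = P/L_w = 71.9×10³ / 330 = 217.9 N/mm (vertical).
Torsion M = P·e = 71.9×10³ × 280 = 20132000 N·mm.
Critical point at (x, y) = (85, 82.5) from centroid. f_tx = M·y/J = 530.1 N/mm; f_ty = M·x/J = 546.2 N/mm.
Resultant f_max = √[f_tx² + (f_v + f_ty)²] = √[530.1² + (217.9 + 546.2)²] = 930 N/mm.
Capacity per unit length: r_n/Ω = (1/2.0) × 0.6 × 480 × (0.707 × 12) = 1222 N/mm.
930 ≤ 1222 → adequate.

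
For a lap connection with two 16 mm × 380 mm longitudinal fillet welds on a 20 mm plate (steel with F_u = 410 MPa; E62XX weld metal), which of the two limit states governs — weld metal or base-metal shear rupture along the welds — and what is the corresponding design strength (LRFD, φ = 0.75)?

φR_n ≈ 2400 kN (weld metal governs)

E62XX → F_EXX = 620 MPa.
t_e = 0.707 × 16 = 11.31 mm; L = 760 mm.
Weld metal: φR_n = 0.75 × 0.6 × 620 × 11.31 × 760 × 10⁻³ = 2399 kN.
Base metal (shear rupture): φR_n = 0.75 × 0.6 × 410 × 20 × 760 × 10⁻³ = 2804 kN.
Governing: weld metal.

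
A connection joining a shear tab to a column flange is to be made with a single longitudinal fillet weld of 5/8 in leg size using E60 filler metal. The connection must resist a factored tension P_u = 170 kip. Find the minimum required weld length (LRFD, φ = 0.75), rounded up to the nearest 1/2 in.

E60XX → F_EXX = 60 ksi.
Throat t_e = 0.707 × 0.625 = 0.4419 in.
φr_n = 0.75 × 0.6 × 60 × 0.4419 = 11.93 kip/in.
L_req = P_u / φr_n = 170 / 11.93 = 14.25 in total.
Round up → use L = 14.5 in.

L = 14.5 in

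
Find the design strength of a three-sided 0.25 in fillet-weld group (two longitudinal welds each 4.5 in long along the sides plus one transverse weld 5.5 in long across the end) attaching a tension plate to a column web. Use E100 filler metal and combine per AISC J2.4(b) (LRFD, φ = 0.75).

φR_n ≈ 126 kips

E100XX → F_EXX = 100 ksi.
t_e = 0.707 × 0.25 = 0.1767 in.
R_nwl = 0.6 × 100 × 0.1767 × 9 = 95.44 kips (longitudinal, 2 welds).
R_nwt = 0.6 × 100 × 0.1767 × 5.5 = 58.33 kips (transverse, base value).
(i) R_nwl + R_nwt = 153.8 kips; (ii) 0.85 R_nwl + 1.5 R_nwt = 168.6 kips.
R_n = max = 168.6 kips [governs: (ii)]; φR_n = 126.5 kips.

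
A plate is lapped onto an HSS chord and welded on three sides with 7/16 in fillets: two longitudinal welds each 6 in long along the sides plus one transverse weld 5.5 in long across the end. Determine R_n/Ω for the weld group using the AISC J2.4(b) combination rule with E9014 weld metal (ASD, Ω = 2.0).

R_n/Ω ≈ 154 kip

E90XX → F_EXX = 90 ksi.
t_e = 0.707 × 0.4375 = 0.3093 in.
R_nwl = 0.6 × 90 × 0.3093 × 12 = 200.4 kip (longitudinal, 2 welds).
R_nwt = 0.6 × 90 × 0.3093 × 5.5 = 91.87 kip (transverse, base value).
(i) R_nwl + R_nwt = 292.3 kip; (ii) 0.85 R_nwl + 1.5 R_nwt = 308.2 kip.
R_n = max = 308.2 kip [governs: (ii)]; R_n/Ω = 154.1 kip.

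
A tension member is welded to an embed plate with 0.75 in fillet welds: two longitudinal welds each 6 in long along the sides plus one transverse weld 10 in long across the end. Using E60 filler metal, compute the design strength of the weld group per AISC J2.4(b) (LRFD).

E60XX → F_EXX = 60 ksi.
t_e = 0.707 × 0.75 = 0.5302 in.
R_nwl = 0.6 × 60 × 0.5302 × 12 = 229.1 kip (longitudinal, 2 welds).
R_nwt = 0.6 × 60 × 0.5302 × 10 = 190.9 kip (transverse, base value).
(i) R_nwl + R_nwt = 420 kip; (ii) 0.85 R_nwl + 1.5 R_nwt = 481 kip.
R_n = max = 481 kip [governs: (ii)]; φR_n = 360.8 kip.

φR_n ≈ 361 kip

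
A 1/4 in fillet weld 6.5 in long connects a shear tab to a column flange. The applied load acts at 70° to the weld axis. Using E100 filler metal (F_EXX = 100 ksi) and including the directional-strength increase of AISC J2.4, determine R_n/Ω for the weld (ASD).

R_n/Ω ≈ 50.2 kip

t_e = 0.707 × 0.25 = 0.1767 in; A_we = 0.1767 × 6.5 = 1.149 in².
Directional factor: 1.0 + 0.5 sin^1.5(70°) = 1.455.
F_nw = 0.6 × 100 × 1.455 = 87.33 ksi.
R_n/Ω = (87.33 × 1.149) / 2.0 = 50.16 kip.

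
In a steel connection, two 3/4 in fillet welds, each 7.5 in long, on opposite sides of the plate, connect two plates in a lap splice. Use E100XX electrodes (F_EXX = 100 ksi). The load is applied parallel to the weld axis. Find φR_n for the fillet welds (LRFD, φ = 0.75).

φR_n ≈ 358 kip

Effective throat t_e = 0.707 × 0.75 = 0.5302 in.
Total length L = 15 in; A_we = 0.5302 × 15 = 7.954 in².
F_nw = 0.6 F_EXX = 0.6 × 100 = 60 ksi.
φR_n = 0.75 × 60 × 7.954 = 357.9 kip.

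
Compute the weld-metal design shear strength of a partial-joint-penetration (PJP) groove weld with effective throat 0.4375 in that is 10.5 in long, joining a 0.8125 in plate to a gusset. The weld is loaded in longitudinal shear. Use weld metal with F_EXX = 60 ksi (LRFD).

Effective throat (given) t_e = 0.4375 in.
A_we = 0.4375 × 10.5 = 4.594 in².
F_nw = 0.6 F_EXX = 36 ksi.
φR_n = 0.75 × 36 × 4.594 = 124 kip.

φR_n ≈ 124 kip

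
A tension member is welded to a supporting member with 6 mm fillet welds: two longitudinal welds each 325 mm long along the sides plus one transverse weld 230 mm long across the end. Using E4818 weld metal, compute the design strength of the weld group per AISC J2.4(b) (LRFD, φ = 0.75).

E48XX → F_EXX = 480 MPa.
t_e = 0.707 × 6 = 4.242 mm.
R_nwl = 0.6 × 480 × 4.242 × 650 × 10⁻³ = 794.1 kN (longitudinal, 2 welds).
R_nwt = 0.6 × 480 × 4.242 × 230 × 10⁻³ = 281 kN (transverse, base value).
(i) R_nwl + R_nwt = 1075 kN; (ii) 0.85 R_nwl + 1.5 R_nwt = 1096 kN.
R_n = max = 1096 kN [governs: (ii)]; φR_n = 822.4 kN.

φR_n ≈ 822 kN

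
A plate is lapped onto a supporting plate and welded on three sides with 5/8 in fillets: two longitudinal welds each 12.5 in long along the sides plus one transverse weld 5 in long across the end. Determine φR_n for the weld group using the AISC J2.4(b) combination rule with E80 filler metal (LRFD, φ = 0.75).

E80XX → F_EXX = 80 ksi.
t_e = 0.707 × 0.625 = 0.4419 in.
R_nwl = 0.6 × 80 × 0.4419 × 25 = 530.2 kip (longitudinal, 2 welds).
R_nwt = 0.6 × 80 × 0.4419 × 5 = 106 kip (transverse, base value).
(i) R_nwl + R_nwt = 636.3 kip; (ii) 0.85 R_nwl + 1.5 R_nwt = 609.8 kip.
R_n = max = 636.3 kip [governs: (i)]; φR_n = 477.2 kip.

φR_n ≈ 477 kip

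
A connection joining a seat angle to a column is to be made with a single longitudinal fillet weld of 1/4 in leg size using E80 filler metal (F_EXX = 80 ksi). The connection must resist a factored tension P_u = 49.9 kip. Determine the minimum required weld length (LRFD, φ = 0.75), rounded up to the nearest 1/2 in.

L = 8 in

Throat t_e = 0.707 × 0.25 = 0.1767 in.
φr_n = 0.75 × 0.6 × 80 × 0.1767 = 6.363 kip/in.
L_req = P_u / φr_n = 49.9 / 6.363 = 7.842 in total.
Round up → use L = 8 in.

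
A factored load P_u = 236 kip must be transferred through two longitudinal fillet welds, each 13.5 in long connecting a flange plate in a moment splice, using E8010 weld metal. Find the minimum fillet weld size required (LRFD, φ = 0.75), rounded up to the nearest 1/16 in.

E80XX → F_EXX = 80 ksi.
Total weld length L = 27 in.
Required throat t_e = P_u / (φ × 0.6 F_EXX × L) = 236 / (0.75 × 0.6 × 80 × 27) = 0.2428 in.
Required leg w = t_e / 0.707 = 0.3434 in → use 3/8 in.

w = 3/8 in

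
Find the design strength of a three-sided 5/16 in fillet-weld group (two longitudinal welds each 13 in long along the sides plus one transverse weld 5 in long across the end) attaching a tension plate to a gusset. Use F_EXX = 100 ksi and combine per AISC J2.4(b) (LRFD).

φR_n ≈ 308 kips

t_e = 0.707 × 0.3125 = 0.2209 in.
R_nwl = 0.6 × 100 × 0.2209 × 26 = 344.7 kips (longitudinal, 2 welds).
R_nwt = 0.6 × 100 × 0.2209 × 5 = 66.28 kips (transverse, base value).
(i) R_nwl + R_nwt = 410.9 kips; (ii) 0.85 R_nwl + 1.5 R_nwt = 392.4 kips.
R_n = max = 410.9 kips [governs: (i)]; φR_n = 308.2 kips.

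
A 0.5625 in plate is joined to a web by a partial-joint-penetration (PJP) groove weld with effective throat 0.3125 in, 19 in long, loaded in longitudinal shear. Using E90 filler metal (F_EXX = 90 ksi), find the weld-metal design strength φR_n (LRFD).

Effective throat (given) t_e = 0.3125 in.
A_we = 0.3125 × 19 = 5.938 in².
F_nw = 0.6 F_EXX = 54 ksi.
φR_n = 0.75 × 54 × 5.938 = 240.5 kip.

φR_n ≈ 240 kip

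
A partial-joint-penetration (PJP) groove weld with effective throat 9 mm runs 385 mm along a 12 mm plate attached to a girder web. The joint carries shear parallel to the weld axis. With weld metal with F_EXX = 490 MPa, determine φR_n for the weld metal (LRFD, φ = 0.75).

Effective throat (given) t_e = 9 mm.
A_we = 9 × 385 = 3465 mm².
F_nw = 0.6 F_EXX = 294 MPa.
φR_n = 0.75 × 294 × 3465 × 10⁻³ = 764 kN.

φR_n ≈ 764 kN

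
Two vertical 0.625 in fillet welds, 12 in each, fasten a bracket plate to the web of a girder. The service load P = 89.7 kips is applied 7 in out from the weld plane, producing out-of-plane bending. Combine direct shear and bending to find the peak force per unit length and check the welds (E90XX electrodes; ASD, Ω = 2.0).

E90XX → F_EXX = 90 ksi.
L_w = 2 × 12 = 24 in; section modulus (unit throat) S = 2 × L²/6 = 48 in².
Direct shear f_v = P/L_w = 89.7/24 = 3.738 kip/in.
Moment M = P × e = 89.7 × 7 = 627.9 kip·in; bending f_b = M/S = 13.08 kip/in.
f_max = √(f_v² + f_b²) = √(3.738² + 13.08²) = 13.6 kip/in.
r_n/Ω = (1/2.0) × 0.6 × 90 × (0.707 × 0.625) = 11.93 kip/in → NOT adequate.

f_max ≈ 13.6 kip/in; NOT adequate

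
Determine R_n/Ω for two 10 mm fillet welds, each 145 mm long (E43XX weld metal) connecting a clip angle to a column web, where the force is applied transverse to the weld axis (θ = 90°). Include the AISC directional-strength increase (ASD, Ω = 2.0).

E43XX → F_EXX = 430 MPa.
t_e = 0.707 × 10 = 7.07 mm; A_we = 7.07 × 290 = 2050 mm².
Directional factor: 1.0 + 0.5 sin^1.5(90°) = 1.5.
F_nw = 0.6 × 430 × 1.5 = 387 MPa.
R_n/Ω = (387 × 2050) / 2.0 × 10⁻³ = 396.7 kN.

R_n/Ω ≈ 397 kN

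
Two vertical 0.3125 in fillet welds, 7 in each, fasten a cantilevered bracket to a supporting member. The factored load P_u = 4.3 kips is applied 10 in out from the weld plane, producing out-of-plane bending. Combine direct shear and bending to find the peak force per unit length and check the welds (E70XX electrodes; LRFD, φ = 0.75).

E70XX → F_EXX = 70 ksi.
L_w = 2 × 7 = 14 in; section modulus (unit throat) S = 2 × L²/6 = 16.33 in².
Direct shear f_v = P/L_w = 4.3/14 = 0.3071 kip/in.
Moment M = P × e = 4.3 × 10 = 43 kip·in; bending f_b = M/S = 2.633 kip/in.
f_max = √(f_v² + f_b²) = √(0.3071² + 2.633²) = 2.651 kip/in.
φr_n = 0.75 × 0.6 × 70 × (0.707 × 0.3125) = 6.96 kip/in → adequate.

f_max ≈ 2.65 kip/in; adequate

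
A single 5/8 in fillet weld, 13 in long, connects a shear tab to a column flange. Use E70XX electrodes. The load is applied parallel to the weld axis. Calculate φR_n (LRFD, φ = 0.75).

φR_n ≈ 181 kips

E70XX → F_EXX = 70 ksi.
Effective throat t_e = 0.707 × 0.625 = 0.4419 in.
Total length L = 13 in; A_we = 0.4419 × 13 = 5.744 in².
F_nw = 0.6 F_EXX = 0.6 × 70 = 42 ksi.
φR_n = 0.75 × 42 × 5.744 = 180.9 kips.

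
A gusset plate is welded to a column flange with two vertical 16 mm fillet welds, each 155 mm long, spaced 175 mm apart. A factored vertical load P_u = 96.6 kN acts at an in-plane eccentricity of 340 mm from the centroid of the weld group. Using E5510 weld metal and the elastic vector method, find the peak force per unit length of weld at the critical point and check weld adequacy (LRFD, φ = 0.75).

f_max ≈ 1530 N/mm; adequate

E55XX → F_EXX = 550 MPa.
Total weld length L_w = 310 mm. Treat welds as unit-width lines.
Polar moment about centroid: J = 2[d³/12 + d(b/2)²] = 2[155³/12 + 155×87.5²] = 2994000 mm³.
Direct shear f_v = P/L_w = 96.6×10³ / 310 = 311.6 N/mm (vertical).
Torsion M = P·e = 96.6×10³ × 340 = 32844000 N·mm.
Critical point at (x, y) = (87.5, 77.5) from centroid. f_tx = M·y/J = 850.1 N/mm; f_ty = M·x/J = 959.8 N/mm.
Resultant f_max = √[f_tx² + (f_v + f_ty)²] = √[850.1² + (311.6 + 959.8)²] = 1529 N/mm.
Capacity per unit length: φr_n = 0.75 × 0.6 × 550 × (0.707 × 16) = 2800 N/mm.
1529 ≤ 2800 → adequate.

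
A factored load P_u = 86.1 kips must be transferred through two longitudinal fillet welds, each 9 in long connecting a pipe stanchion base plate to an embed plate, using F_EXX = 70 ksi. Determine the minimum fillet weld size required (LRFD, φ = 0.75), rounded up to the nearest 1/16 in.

w = 1/4 in

Total weld length L = 18 in.
Required throat t_e = P_u / (φ × 0.6 F_EXX × L) = 86.1 / (0.75 × 0.6 × 70 × 18) = 0.1519 in.
Required leg w = t_e / 0.707 = 0.2148 in → use 1/4 in.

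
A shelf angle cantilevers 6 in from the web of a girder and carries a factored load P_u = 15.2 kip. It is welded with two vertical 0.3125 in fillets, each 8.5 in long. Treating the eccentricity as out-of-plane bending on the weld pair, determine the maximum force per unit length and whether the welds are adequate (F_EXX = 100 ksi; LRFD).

L_w = 2 × 8.5 = 17 in; section modulus (unit throat) S = 2 × L²/6 = 24.08 in².
Direct shear f_v = P/L_w = 15.2/17 = 0.8941 kip/in.
Moment M = P × e = 15.2 × 6 = 91.2 kip·in; bending f_b = M/S = 3.787 kip/in.
f_max = √(f_v² + f_b²) = √(0.8941² + 3.787²) = 3.891 kip/in.
φr_n = 0.75 × 0.6 × 100 × (0.707 × 0.3125) = 9.942 kip/in → adequate.

f_max ≈ 3.89 kip/in; adequate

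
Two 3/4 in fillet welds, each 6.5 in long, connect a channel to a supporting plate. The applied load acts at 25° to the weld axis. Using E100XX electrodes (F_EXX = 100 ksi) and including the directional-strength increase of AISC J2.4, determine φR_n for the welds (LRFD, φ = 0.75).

φR_n ≈ 353 kip

t_e = 0.707 × 0.75 = 0.5302 in; A_we = 0.5302 × 13 = 6.893 in².
Directional factor: 1.0 + 0.5 sin^1.5(25°) = 1.137.
F_nw = 0.6 × 100 × 1.137 = 68.24 ksi.
φR_n = 0.75 × 68.24 × 6.893 = 352.8 kip.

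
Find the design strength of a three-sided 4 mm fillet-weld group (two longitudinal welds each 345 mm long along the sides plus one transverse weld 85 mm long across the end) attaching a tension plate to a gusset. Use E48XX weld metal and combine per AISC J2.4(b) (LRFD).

E48XX → F_EXX = 480 MPa.
t_e = 0.707 × 4 = 2.828 mm.
R_nwl = 0.6 × 480 × 2.828 × 690 × 10⁻³ = 562 kN (longitudinal, 2 welds).
R_nwt = 0.6 × 480 × 2.828 × 85 × 10⁻³ = 69.23 kN (transverse, base value).
(i) R_nwl + R_nwt = 631.2 kN; (ii) 0.85 R_nwl + 1.5 R_nwt = 581.5 kN.
R_n = max = 631.2 kN [governs: (i)]; φR_n = 473.4 kN.

φR_n ≈ 473 kN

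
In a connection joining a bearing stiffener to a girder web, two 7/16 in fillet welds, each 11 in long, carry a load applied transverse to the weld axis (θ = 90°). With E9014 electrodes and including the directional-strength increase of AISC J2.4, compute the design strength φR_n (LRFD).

E90XX → F_EXX = 90 ksi.
t_e = 0.707 × 0.4375 = 0.3093 in; A_we = 0.3093 × 22 = 6.805 in².
Directional factor: 1.0 + 0.5 sin^1.5(90°) = 1.5.
F_nw = 0.6 × 90 × 1.5 = 81 ksi.
φR_n = 0.75 × 81 × 6.805 = 413.4 kip.

φR_n ≈ 413 kip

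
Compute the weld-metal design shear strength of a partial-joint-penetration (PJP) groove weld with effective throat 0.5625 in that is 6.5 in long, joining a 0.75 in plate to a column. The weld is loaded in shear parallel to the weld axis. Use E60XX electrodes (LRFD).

φR_n ≈ 98.7 kips

E60XX → F_EXX = 60 ksi.
Effective throat (given) t_e = 0.5625 in.
A_we = 0.5625 × 6.5 = 3.656 in².
F_nw = 0.6 F_EXX = 36 ksi.
φR_n = 0.75 × 36 × 3.656 = 98.72 kips.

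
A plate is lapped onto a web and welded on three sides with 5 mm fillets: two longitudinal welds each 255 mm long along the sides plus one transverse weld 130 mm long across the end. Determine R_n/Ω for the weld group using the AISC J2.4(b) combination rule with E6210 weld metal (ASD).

R_n/Ω ≈ 421 kN

E62XX → F_EXX = 620 MPa.
t_e = 0.707 × 5 = 3.535 mm.
R_nwl = 0.6 × 620 × 3.535 × 510 × 10⁻³ = 670.7 kN (longitudinal, 2 welds).
R_nwt = 0.6 × 620 × 3.535 × 130 × 10⁻³ = 171 kN (transverse, base value).
(i) R_nwl + R_nwt = 841.6 kN; (ii) 0.85 R_nwl + 1.5 R_nwt = 826.5 kN.
R_n = max = 841.6 kN [governs: (i)]; R_n/Ω = 420.8 kN.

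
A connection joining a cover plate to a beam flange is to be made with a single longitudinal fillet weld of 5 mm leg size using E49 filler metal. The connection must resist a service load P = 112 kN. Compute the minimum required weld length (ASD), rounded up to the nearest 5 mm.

E49XX → F_EXX = 490 MPa.
Throat t_e = 0.707 × 5 = 3.535 mm.
r_n/Ω = (0.6 × 490 × 3.535) / 2.0 = 519.6 N/mm = 0.5196 kN/mm.
L_req = P / (r_n/Ω) = 112 / 0.5196 = 215.5 mm total.
Round up → use L = 220 mm.

L = 220 mm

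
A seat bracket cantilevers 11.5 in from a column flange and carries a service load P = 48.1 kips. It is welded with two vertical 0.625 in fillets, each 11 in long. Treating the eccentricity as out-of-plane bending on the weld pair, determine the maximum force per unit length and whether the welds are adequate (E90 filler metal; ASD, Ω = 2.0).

f_max ≈ 13.9 kip/in; NOT adequate

E90XX → F_EXX = 90 ksi.
L_w = 2 × 11 = 22 in; section modulus (unit throat) S = 2 × L²/6 = 40.33 in².
Direct shear f_v = P/L_w = 48.1/22 = 2.186 kip/in.
Moment M = P × e = 48.1 × 11.5 = 553.15 kip·in; bending f_b = M/S = 13.71 kip/in.
f_max = √(f_v² + f_b²) = √(2.186² + 13.71²) = 13.89 kip/in.
r_n/Ω = (1/2.0) × 0.6 × 90 × (0.707 × 0.625) = 11.93 kip/in → NOT adequate.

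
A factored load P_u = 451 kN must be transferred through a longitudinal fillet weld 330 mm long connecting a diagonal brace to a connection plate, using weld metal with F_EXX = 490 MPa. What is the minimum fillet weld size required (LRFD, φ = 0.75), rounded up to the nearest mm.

w = 9 mm

Total weld length L = 330 mm.
Required throat t_e = P_u / (φ × 0.6 F_EXX × L) = 451 / (0.75 × 0.6 × 490 × 330 × 10⁻³) = 6.198 mm.
Required leg w = t_e / 0.707 = 8.767 mm → use 9 mm.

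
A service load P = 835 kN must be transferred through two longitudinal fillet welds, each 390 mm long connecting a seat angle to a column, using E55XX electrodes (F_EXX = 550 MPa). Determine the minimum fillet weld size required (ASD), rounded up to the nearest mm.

Total weld length L = 780 mm.
Required throat t_e = P × Ω / (0.6 F_EXX × L) = 835 × 2.0 / (0.6 × 550 × 780 × 10⁻³) = 6.488 mm.
Required leg w = t_e / 0.707 = 9.177 mm → use 10 mm.

w = 10 mm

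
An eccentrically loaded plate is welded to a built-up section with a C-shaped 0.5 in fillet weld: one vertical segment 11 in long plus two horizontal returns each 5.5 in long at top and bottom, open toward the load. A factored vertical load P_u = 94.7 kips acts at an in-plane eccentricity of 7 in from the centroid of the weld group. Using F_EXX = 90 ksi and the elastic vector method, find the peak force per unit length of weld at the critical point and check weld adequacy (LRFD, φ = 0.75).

f_max ≈ 12 kip/in; adequate

Total weld length L_w = 22 in. Treat welds as unit-width lines.
Centroid: x̄ = 2×5.5×2.75 / 22 = 1.375 in from the vertical weld.
Polar moment about centroid: J = I_x + I_y = [11³/12 + 2×5.5×5.5²] + [11×1.375² + 2(5.5³/12 + 5.5×1.375²)] = 513 in³.
Direct shear f_v = P/L_w = 94.7 / 22 = 4.305 kip/in (vertical).
Torsion M = P·e = 94.7 × 7 = 662.9 kip·in.
Critical point at (x, y) = (4.125, 5.5) from centroid. f_tx = M·y/J = 7.107 kip/in; f_ty = M·x/J = 5.33 kip/in.
Resultant f_max = √[f_tx² + (f_v + f_ty)²] = √[7.107² + (4.305 + 5.33)²] = 11.97 kip/in.
Capacity per unit length: φr_n = 0.75 × 0.6 × 90 × (0.707 × 0.5) = 14.32 kip/in.
11.97 ≤ 14.32 → adequate.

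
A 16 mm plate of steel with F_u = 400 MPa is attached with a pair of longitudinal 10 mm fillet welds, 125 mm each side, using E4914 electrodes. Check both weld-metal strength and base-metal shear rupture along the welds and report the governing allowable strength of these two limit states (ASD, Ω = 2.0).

R_n/Ω ≈ 260 kN (weld metal governs)

E49XX → F_EXX = 490 MPa.
t_e = 0.707 × 10 = 7.07 mm; L = 250 mm.
Weld metal: R_n/Ω = (1/2.0) × 0.6 × 490 × 7.07 × 250 × 10⁻³ = 259.8 kN.
Base metal (shear rupture): R_n/Ω = (1/2.0) × 0.6 × 400 × 16 × 250 × 10⁻³ = 480 kN.
Governing: weld metal.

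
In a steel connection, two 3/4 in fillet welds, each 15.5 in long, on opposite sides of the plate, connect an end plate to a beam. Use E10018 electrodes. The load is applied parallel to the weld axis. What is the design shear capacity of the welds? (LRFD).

E100XX → F_EXX = 100 ksi.
Effective throat t_e = 0.707 × 0.75 = 0.5302 in.
Total length L = 31 in; A_we = 0.5302 × 31 = 16.44 in².
F_nw = 0.6 F_EXX = 0.6 × 100 = 60 ksi.
φR_n = 0.75 × 60 × 16.44 = 739.7 kips.

φR_n ≈ 740 kips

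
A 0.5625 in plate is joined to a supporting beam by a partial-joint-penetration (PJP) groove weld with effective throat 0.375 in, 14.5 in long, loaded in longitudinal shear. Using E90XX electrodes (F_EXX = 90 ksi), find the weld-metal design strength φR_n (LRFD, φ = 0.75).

Effective throat (given) t_e = 0.375 in.
A_we = 0.375 × 14.5 = 5.438 in².
F_nw = 0.6 F_EXX = 54 ksi.
φR_n = 0.75 × 54 × 5.438 = 220.2 kip.

φR_n ≈ 220 kip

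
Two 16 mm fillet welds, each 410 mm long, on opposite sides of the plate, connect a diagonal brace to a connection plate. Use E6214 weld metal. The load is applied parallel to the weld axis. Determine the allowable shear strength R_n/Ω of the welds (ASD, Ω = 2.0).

R_n/Ω ≈ 1730 kN

E62XX → F_EXX = 620 MPa.
Effective throat t_e = 0.707 × 16 = 11.31 mm.
Total length L = 820 mm; A_we = 11.31 × 820 = 9276 mm².
F_nw = 0.6 F_EXX = 0.6 × 620 = 372 MPa.
R_n = 372 × 9276 × 10⁻³ = 3451 kN; R_n/Ω = 3451/2.0 = 1725 kN.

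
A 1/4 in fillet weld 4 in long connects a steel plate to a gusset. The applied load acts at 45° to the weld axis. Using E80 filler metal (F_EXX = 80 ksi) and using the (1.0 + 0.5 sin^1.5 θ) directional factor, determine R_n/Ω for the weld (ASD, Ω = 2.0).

t_e = 0.707 × 0.25 = 0.1767 in; A_we = 0.1767 × 4 = 0.707 in².
Directional factor: 1.0 + 0.5 sin^1.5(45°) = 1.297.
F_nw = 0.6 × 80 × 1.297 = 62.27 ksi.
R_n/Ω = (62.27 × 0.707) / 2.0 = 22.01 kips.

R_n/Ω ≈ 22 kips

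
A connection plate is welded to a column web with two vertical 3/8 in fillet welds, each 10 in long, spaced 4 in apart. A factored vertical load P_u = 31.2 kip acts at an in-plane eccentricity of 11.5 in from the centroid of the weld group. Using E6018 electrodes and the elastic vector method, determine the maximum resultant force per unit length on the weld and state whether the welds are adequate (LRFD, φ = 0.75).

E60XX → F_EXX = 60 ksi.
Total weld length L_w = 20 in. Treat welds as unit-width lines.
Polar moment about centroid: J = 2[d³/12 + d(b/2)²] = 2[10³/12 + 10×2²] = 246.7 in³.
Direct shear f_v = P/L_w = 31.2 / 20 = 1.56 kip/in (vertical).
Torsion M = P·e = 31.2 × 11.5 = 358.8 kip·in.
Critical point at (x, y) = (2, 5) from centroid. f_tx = M·y/J = 7.273 kip/in; f_ty = M·x/J = 2.909 kip/in.
Resultant f_max = √[f_tx² + (f_v + f_ty)²] = √[7.273² + (1.56 + 2.909)²] = 8.536 kip/in.
Capacity per unit length: φr_n = 0.75 × 0.6 × 60 × (0.707 × 0.375) = 7.158 kip/in.
8.536 > 7.158 → NOT adequate.

f_max ≈ 8.54 kip/in; NOT adequate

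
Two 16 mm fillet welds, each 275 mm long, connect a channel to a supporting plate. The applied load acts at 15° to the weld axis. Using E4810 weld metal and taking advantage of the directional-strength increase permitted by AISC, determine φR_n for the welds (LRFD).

E48XX → F_EXX = 480 MPa.
t_e = 0.707 × 16 = 11.31 mm; A_we = 11.31 × 550 = 6222 mm².
Directional factor: 1.0 + 0.5 sin^1.5(15°) = 1.066.
F_nw = 0.6 × 480 × 1.066 = 307 MPa.
φR_n = 0.75 × 307 × 6222 × 10⁻³ = 1432 kN.

φR_n ≈ 1430 kN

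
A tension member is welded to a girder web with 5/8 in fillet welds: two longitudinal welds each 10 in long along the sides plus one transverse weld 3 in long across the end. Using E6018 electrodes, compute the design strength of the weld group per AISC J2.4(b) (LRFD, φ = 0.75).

φR_n ≈ 274 kip

E60XX → F_EXX = 60 ksi.
t_e = 0.707 × 0.625 = 0.4419 in.
R_nwl = 0.6 × 60 × 0.4419 × 20 = 318.1 kip (longitudinal, 2 welds).
R_nwt = 0.6 × 60 × 0.4419 × 3 = 47.72 kip (transverse, base value).
(i) R_nwl + R_nwt = 365.9 kip; (ii) 0.85 R_nwl + 1.5 R_nwt = 342 kip.
R_n = max = 365.9 kip [governs: (i)]; φR_n = 274.4 kip.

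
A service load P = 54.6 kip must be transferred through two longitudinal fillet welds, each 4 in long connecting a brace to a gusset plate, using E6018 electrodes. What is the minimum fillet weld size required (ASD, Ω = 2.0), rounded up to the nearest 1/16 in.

E60XX → F_EXX = 60 ksi.
Total weld length L = 8 in.
Required throat t_e = P × Ω / (0.6 F_EXX × L) = 54.6 × 2.0 / (0.6 × 60 × 8) = 0.3792 in.
Required leg w = t_e / 0.707 = 0.5363 in → use 9/16 in.

w = 9/16 in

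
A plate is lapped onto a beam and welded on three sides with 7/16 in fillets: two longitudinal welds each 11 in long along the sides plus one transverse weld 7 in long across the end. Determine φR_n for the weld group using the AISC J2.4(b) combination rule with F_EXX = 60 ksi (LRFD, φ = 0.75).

t_e = 0.707 × 0.4375 = 0.3093 in.
R_nwl = 0.6 × 60 × 0.3093 × 22 = 245 kip (longitudinal, 2 welds).
R_nwt = 0.6 × 60 × 0.3093 × 7 = 77.95 kip (transverse, base value).
(i) R_nwl + R_nwt = 322.9 kip; (ii) 0.85 R_nwl + 1.5 R_nwt = 325.1 kip.
R_n = max = 325.1 kip [governs: (ii)]; φR_n = 243.9 kip.

φR_n ≈ 244 kip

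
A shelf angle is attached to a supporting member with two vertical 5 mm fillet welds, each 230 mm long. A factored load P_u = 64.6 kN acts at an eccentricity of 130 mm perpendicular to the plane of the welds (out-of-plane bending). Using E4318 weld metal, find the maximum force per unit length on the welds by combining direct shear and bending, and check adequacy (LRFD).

E43XX → F_EXX = 430 MPa.
L_w = 2 × 230 = 460 mm; section modulus (unit throat) S = 2 × L²/6 = 17630 mm².
Direct shear f_v = P/L_w = 64.6×10³/460 = 140.4 N/mm.
Moment M = P × e = 64.6×10³ × 130 = 8398000 N·mm; bending f_b = M/S = 476.3 N/mm.
f_max = √(f_v² + f_b²) = √(140.4² + 476.3²) = 496.5 N/mm.
φr_n = 0.75 × 0.6 × 430 × (0.707 × 5) = 684 N/mm → adequate.

f_max ≈ 497 N/mm; adequate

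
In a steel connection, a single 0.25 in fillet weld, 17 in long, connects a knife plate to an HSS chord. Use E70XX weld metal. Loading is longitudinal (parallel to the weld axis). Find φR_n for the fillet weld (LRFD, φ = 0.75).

φR_n ≈ 94.6 kip

E70XX → F_EXX = 70 ksi.
Effective throat t_e = 0.707 × 0.25 = 0.1767 in.
Total length L = 17 in; A_we = 0.1767 × 17 = 3.005 in².
F_nw = 0.6 F_EXX = 0.6 × 70 = 42 ksi.
φR_n = 0.75 × 42 × 3.005 = 94.65 kip.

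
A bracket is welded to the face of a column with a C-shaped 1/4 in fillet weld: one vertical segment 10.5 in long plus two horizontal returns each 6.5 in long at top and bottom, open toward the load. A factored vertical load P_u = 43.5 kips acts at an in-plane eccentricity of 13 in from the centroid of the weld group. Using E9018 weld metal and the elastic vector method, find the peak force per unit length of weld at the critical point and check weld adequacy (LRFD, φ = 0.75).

E90XX → F_EXX = 90 ksi.
Total weld length L_w = 23.5 in. Treat welds as unit-width lines.
Centroid: x̄ = 2×6.5×3.25 / 23.5 = 1.798 in from the vertical weld.
Polar moment about centroid: J = I_x + I_y = [10.5³/12 + 2×6.5×5.25²] + [10.5×1.798² + 2(6.5³/12 + 6.5×1.452²)] = 561.9 in³.
Direct shear f_v = P/L_w = 43.5 / 23.5 = 1.851 kip/in (vertical).
Torsion M = P·e = 43.5 × 13 = 565.5 kip·in.
Critical point at (x, y) = (4.702, 5.25) from centroid. f_tx = M·y/J = 5.284 kip/in; f_ty = M·x/J = 4.732 kip/in.
Resultant f_max = √[f_tx² + (f_v + f_ty)²] = √[5.284² + (1.851 + 4.732)²] = 8.441 kip/in.
Capacity per unit length: φr_n = 0.75 × 0.6 × 90 × (0.707 × 0.25) = 7.158 kip/in.
8.441 > 7.158 → NOT adequate.

f_max ≈ 8.44 kip/in; NOT adequate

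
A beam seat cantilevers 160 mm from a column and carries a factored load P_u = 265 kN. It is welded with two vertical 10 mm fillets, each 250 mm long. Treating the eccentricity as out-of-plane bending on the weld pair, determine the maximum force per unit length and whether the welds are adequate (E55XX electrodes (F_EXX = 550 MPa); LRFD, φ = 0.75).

L_w = 2 × 250 = 500 mm; section modulus (unit throat) S = 2 × L²/6 = 20830 mm².
Direct shear f_v = P/L_w = 265×10³/500 = 530 N/mm.
Moment M = P × e = 265×10³ × 160 = 42400000 N·mm; bending f_b = M/S = 2035 N/mm.
f_max = √(f_v² + f_b²) = √(530² + 2035²) = 2103 N/mm.
φr_n = 0.75 × 0.6 × 550 × (0.707 × 10) = 1750 N/mm → NOT adequate.

f_max ≈ 2100 N/mm; NOT adequate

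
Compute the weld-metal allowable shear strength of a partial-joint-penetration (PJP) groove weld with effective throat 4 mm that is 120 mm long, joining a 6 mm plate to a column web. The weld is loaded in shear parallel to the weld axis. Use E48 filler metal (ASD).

E48XX → F_EXX = 480 MPa.
Effective throat (given) t_e = 4 mm.
A_we = 4 × 120 = 480 mm².
F_nw = 0.6 F_EXX = 288 MPa.
R_n/Ω = (288 × 480) / 2.0 × 10⁻³ = 69.12 kN.

R_n/Ω ≈ 69.1 kN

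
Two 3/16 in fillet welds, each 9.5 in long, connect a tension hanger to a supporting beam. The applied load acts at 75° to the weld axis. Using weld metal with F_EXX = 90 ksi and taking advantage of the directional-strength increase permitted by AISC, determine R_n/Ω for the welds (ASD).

R_n/Ω ≈ 100 kips

t_e = 0.707 × 0.1875 = 0.1326 in; A_we = 0.1326 × 19 = 2.519 in².
Directional factor: 1.0 + 0.5 sin^1.5(75°) = 1.475.
F_nw = 0.6 × 90 × 1.475 = 79.63 ksi.
R_n/Ω = (79.63 × 2.519) / 2.0 = 100.3 kips.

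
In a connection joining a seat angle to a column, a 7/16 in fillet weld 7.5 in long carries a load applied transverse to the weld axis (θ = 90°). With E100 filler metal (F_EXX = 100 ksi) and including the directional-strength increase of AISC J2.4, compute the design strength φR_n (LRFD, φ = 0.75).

t_e = 0.707 × 0.4375 = 0.3093 in; A_we = 0.3093 × 7.5 = 2.32 in².
Directional factor: 1.0 + 0.5 sin^1.5(90°) = 1.5.
F_nw = 0.6 × 100 × 1.5 = 90 ksi.
φR_n = 0.75 × 90 × 2.32 = 156.6 kips.

φR_n ≈ 157 kips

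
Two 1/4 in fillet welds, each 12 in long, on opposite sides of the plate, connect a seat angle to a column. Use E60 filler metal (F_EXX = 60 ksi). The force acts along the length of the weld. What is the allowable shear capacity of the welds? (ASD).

Effective throat t_e = 0.707 × 0.25 = 0.1767 in.
Total length L = 24 in; A_we = 0.1767 × 24 = 4.242 in².
F_nw = 0.6 F_EXX = 0.6 × 60 = 36 ksi.
R_n = 36 × 4.242 = 152.7 kips; R_n/Ω = 152.7/2.0 = 76.36 kips.

R_n/Ω ≈ 76.4 kips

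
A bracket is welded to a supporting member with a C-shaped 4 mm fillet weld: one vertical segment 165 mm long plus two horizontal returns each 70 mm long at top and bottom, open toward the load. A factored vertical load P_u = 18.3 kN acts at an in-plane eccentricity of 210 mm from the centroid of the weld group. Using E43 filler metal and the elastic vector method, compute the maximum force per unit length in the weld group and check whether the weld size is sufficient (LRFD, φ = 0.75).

E43XX → F_EXX = 430 MPa.
Total weld length L_w = 305 mm. Treat welds as unit-width lines.
Centroid: x̄ = 2×70×35 / 305 = 16.07 mm from the vertical weld.
Polar moment about centroid: J = I_x + I_y = [165³/12 + 2×70×82.5²] + [165×16.07² + 2(70³/12 + 70×18.93²)] = 1477000 mm³.
Direct shear f_v = P/L_w = 18.3×10³ / 305 = 60 N/mm (vertical).
Torsion M = P·e = 18.3×10³ × 210 = 3843000 N·mm.
Critical point at (x, y) = (53.93, 82.5) from centroid. f_tx = M·y/J = 214.6 N/mm; f_ty = M·x/J = 140.3 N/mm.
Resultant f_max = √[f_tx² + (f_v + f_ty)²] = √[214.6² + (60 + 140.3)²] = 293.6 N/mm.
Capacity per unit length: φr_n = 0.75 × 0.6 × 430 × (0.707 × 4) = 547.2 N/mm.
293.6 ≤ 547.2 → adequate.

f_max ≈ 294 N/mm; adequate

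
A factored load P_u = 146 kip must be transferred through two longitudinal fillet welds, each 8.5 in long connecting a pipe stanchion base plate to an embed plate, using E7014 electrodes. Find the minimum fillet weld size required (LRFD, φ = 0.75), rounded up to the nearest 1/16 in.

w = 7/16 in

E70XX → F_EXX = 70 ksi.
Total weld length L = 17 in.
Required throat t_e = P_u / (φ × 0.6 F_EXX × L) = 146 / (0.75 × 0.6 × 70 × 17) = 0.2726 in.
Required leg w = t_e / 0.707 = 0.3856 in → use 7/16 in.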